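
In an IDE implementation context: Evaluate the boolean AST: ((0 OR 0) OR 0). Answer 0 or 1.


Step 1: Evaluate inner node
  0 OR 0 = 0
Step 2: Evaluate root node
  0 OR 0 = 0

0


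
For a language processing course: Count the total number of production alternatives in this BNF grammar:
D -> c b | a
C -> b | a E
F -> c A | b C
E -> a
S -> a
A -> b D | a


Counting alternatives per rule:
  D: 2 alternative(s)
  C: 2 alternative(s)
  F: 2 alternative(s)
  E: 1 alternative(s)
  S: 1 alternative(s)
  A: 2 alternative(s)
Sum: 2 + 2 + 2 + 1 + 1 + 2 = 10

10


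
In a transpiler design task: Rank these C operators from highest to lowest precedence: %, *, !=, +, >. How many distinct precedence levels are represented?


Looking up precedence for each operator:
  % -> precedence 6
  * -> precedence 6
  != -> precedence 3
  + -> precedence 5
  > -> precedence 4
Sorted highest to lowest: %, *, +, >, !=
Distinct precedence values: [6, 5, 4, 3]
Number of distinct levels: 4

4


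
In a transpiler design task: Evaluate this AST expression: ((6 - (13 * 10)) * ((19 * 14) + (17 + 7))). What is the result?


Expression: ((6 - (13 * 10)) * ((19 * 14) + (17 + 7)))
Evaluating step by step:
  13 * 10 = 130
  6 - 130 = -124
  19 * 14 = 266
  17 + 7 = 24
  266 + 24 = 290
  -124 * 290 = -35960
Result: -35960

-35960


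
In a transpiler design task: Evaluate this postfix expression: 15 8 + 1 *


Processing tokens left to right:
Push 15, Push 8
Pop 15 and 8, compute 15 + 8 = 23, push 23
Push 1
Pop 23 and 1, compute 23 * 1 = 23, push 23
Stack result: 23

23


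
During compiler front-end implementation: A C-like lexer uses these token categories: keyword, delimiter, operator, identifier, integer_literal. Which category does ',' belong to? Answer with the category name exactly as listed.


Token: ','
Checking categories:
  identifier: no
  integer_literal: no
  operator: no
  keyword: no
  delimiter: YES
Category: delimiter

delimiter


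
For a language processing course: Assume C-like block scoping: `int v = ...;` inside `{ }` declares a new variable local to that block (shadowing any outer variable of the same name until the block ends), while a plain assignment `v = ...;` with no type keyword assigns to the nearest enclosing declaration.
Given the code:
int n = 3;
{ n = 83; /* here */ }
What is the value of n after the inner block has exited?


Analyzing scoping rules:
Outer scope: declares n = 3
Inner block: 'n = 83;' has no type keyword, so it is an assignment to the outer n (no shadowing)
The assignment changed the outer variable itself, so the new value persists after the block -> 83
Result: 83

83


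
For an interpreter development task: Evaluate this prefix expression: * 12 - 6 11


Parsing prefix expression: * 12 - 6 11
Step 1: Innermost operation '- 6 11'
  6 - 11 = -5
Step 2: Outer operation '* 12 [-5]'
  12 * -5 = -60

-60


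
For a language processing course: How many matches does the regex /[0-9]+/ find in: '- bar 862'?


Pattern: /[0-9]+/ (int literals)
Input: '- bar 862'
Scanning for matches:
  Match 1: '862'
Total matches: 1

1


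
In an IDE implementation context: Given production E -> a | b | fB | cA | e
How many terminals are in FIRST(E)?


Production: E -> a | b | fB | cA | e
Examining each alternative for leading terminals:
  E -> a : first terminal = 'a'
  E -> b : first terminal = 'b'
  E -> fB : first terminal = 'f'
  E -> cA : first terminal = 'c'
  E -> e : first terminal = 'e'
FIRST(E) = {a, b, c, e, f}
Count: 5

5


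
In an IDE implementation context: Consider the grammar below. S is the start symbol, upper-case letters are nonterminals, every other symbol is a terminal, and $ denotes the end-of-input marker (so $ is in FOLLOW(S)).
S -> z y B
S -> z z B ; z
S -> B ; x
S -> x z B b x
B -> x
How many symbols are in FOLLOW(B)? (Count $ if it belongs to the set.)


S is the start symbol and does not occur in any rule body, so FOLLOW(S) = {$}.
Examining every occurrence of B in a rule body:
  S -> z y B : B is at the right end -> add FOLLOW(S) = {$}
  S -> z z B ; z : B is followed by terminal ';' -> add ';'
  S -> B ; x : B is followed by terminal ';' -> add ';' (already in the set)
  S -> x z B b x : B is followed by terminal 'b' -> add 'b'
  B -> x : B does not occur in the body -> contributes nothing
FOLLOW(B) = {;, b, $}
Count: 3

3


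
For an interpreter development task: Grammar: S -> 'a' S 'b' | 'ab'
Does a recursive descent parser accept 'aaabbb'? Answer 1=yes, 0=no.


Grammar accepts strings of the form a^n b^n (n >= 1)
Word: 'aaabbb'
Counting: 3 a's and 3 b's
Check: 3 == 3? Yes
Derivation (S -> aSb applied 2 time(s), then S -> ab): S => aSb => aaSbb => aaabbb
Accepted

1


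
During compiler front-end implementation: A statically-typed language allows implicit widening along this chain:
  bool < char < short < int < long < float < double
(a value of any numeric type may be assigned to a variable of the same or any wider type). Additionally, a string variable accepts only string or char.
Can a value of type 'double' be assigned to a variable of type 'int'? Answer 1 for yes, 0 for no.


Target variable type: int
Source value type: double
Numeric ranks: double=6, int=3
Widening allowed iff rank(source) <= rank(target): 6 <= 3? No
Result: 0

0


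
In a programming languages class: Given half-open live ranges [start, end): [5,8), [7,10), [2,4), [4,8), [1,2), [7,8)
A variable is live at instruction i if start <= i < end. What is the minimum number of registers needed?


Live ranges:
  Var0: [5, 8)
  Var1: [7, 10)
  Var2: [2, 4)
  Var3: [4, 8)
  Var4: [1, 2)
  Var5: [7, 8)
Sweep-line events (position, delta, active):
  pos=1 start -> active=1
  pos=2 end -> active=0
  pos=2 start -> active=1
  pos=4 end -> active=0
  pos=4 start -> active=1
  pos=5 start -> active=2
  pos=7 start -> active=3
  pos=7 start -> active=4
  pos=8 end -> active=3
  pos=8 end -> active=2
  pos=8 end -> active=1
  pos=10 end -> active=0
Maximum simultaneous active: 4
Minimum registers needed: 4

4


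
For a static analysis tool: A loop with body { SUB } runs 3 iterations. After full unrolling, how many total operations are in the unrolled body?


Loop body operations: SUB (1 op per iteration)
Unrolling 3 iterations:
  Iteration 1: SUB (1 ops)
  Iteration 2: SUB (1 ops)
  Iteration 3: SUB (1 ops)
Total: 3 iterations * 1 ops/iter = 3 operations

3


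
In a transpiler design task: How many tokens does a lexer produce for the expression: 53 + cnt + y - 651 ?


Scanning '53 + cnt + y - 651'
Token 1: '53' -> integer_literal
Token 2: '+' -> operator
Token 3: 'cnt' -> identifier
Token 4: '+' -> operator
Token 5: 'y' -> identifier
Token 6: '-' -> operator
Token 7: '651' -> integer_literal
Total tokens: 7

7


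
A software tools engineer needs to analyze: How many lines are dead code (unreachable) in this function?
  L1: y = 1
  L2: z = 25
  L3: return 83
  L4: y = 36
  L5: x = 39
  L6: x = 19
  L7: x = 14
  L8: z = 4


Analyzing control flow:
  L1: reachable (before return)
  L2: reachable (before return)
  L3: reachable (return statement)
  L4: DEAD (after return at L3)
  L5: DEAD (after return at L3)
  L6: DEAD (after return at L3)
  L7: DEAD (after return at L3)
  L8: DEAD (after return at L3)
Return at L3, total lines = 8
Dead lines: L4 through L8
Count: 5

5


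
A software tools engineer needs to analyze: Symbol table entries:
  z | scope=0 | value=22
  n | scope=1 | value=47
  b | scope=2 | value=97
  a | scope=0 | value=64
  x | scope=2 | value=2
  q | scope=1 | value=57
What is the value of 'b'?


Searching symbol table for 'b':
  z | scope=0 | value=22
  n | scope=1 | value=47
  b | scope=2 | value=97 <- MATCH
  a | scope=0 | value=64
  x | scope=2 | value=2
  q | scope=1 | value=57
Found 'b' at scope 2 with value 97

97


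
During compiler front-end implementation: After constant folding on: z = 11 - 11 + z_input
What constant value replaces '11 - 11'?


Identifying constant sub-expression:
  Original: z = 11 - 11 + z_input
  11 and 11 are both compile-time constants
  Evaluating: 11 - 11 = 0
  After folding: z = 0 + z_input

0


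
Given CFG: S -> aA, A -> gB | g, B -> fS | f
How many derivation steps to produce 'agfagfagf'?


Grammar: S -> aA, A -> gB | g, B -> fS | f
Deriving 'agfagfagf':
Step 1: S -> aA => aA
Step 2: A -> gB => agB
Step 3: B -> fS => agfS
Step 4: S -> aA => agfaA
Step 5: A -> gB => agfagB
Step 6: B -> fS => agfagfS
Step 7: S -> aA => agfagfaA
Step 8: A -> gB => agfagfagB
Step 9: B -> f => agfagfagf
Total derivation steps: 9

9


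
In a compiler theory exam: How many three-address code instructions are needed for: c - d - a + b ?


Expression: c - d - a + b
Generating three-address code (respecting * over +/- precedence):
  Instruction 1: t1 = c - d
  Instruction 2: t2 = t1 - a
  Instruction 3: t3 = t2 + b
Total instructions: 3

3


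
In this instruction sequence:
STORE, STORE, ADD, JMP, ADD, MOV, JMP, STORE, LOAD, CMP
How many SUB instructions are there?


Scanning instruction sequence for SUB:
  Position 1: STORE
  Position 2: STORE
  Position 3: ADD
  Position 4: JMP
  Position 5: ADD
  Position 6: MOV
  Position 7: JMP
  Position 8: STORE
  Position 9: LOAD
  Position 10: CMP
Matches at positions: []
Total SUB count: 0

0


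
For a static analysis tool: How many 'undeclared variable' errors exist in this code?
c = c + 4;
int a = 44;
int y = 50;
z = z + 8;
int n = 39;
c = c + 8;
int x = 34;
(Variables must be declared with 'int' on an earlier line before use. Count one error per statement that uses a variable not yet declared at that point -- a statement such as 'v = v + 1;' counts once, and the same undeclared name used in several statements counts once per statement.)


Scanning code line by line:
  Line 1: use 'c' -> ERROR (undeclared)
  Line 2: declare 'a' -> declared = ['a']
  Line 3: declare 'y' -> declared = ['a', 'y']
  Line 4: use 'z' -> ERROR (undeclared)
  Line 5: declare 'n' -> declared = ['a', 'n', 'y']
  Line 6: use 'c' -> ERROR (undeclared)
  Line 7: declare 'x' -> declared = ['a', 'n', 'x', 'y']
Total undeclared variable errors: 3

3


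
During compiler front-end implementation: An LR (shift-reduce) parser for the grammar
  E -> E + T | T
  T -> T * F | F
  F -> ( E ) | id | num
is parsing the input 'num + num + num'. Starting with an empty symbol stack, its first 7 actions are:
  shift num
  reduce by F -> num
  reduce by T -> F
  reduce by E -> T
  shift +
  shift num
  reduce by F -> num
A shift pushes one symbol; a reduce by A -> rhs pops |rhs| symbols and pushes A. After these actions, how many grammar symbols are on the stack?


Tracking the symbol stack through each action:
  Action 1: shift 'num' : push -> stack = [num] (size 1)
  Action 2: reduce by F -> num : pop 1, push F -> stack = [F] (size 1)
  Action 3: reduce by T -> F : pop 1, push T -> stack = [T] (size 1)
  Action 4: reduce by E -> T : pop 1, push E -> stack = [E] (size 1)
  Action 5: shift '+' : push -> stack = [E, +] (size 2)
  Action 6: shift 'num' : push -> stack = [E, +, num] (size 3)
  Action 7: reduce by F -> num : pop 1, push F -> stack = [E, +, F] (size 3)
Final stack size: 3

3


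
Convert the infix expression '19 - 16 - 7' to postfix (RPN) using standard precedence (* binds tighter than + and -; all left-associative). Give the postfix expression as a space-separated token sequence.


Applying the shunting-yard algorithm:
  Operand 19 -> output
  Push '-' onto operator stack -> op-stack: [-]
  Operand 16 -> output
  See '-' (prec 1); top '-' (prec 1) >= it -> pop '-' to output
  Push '-' onto operator stack -> op-stack: [-]
  Operand 7 -> output
  End of input: pop '-' to output
Postfix result: 19 16 - 7 -

19 16 - 7 -


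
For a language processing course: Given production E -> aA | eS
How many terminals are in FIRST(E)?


Production: E -> aA | eS
Examining each alternative for leading terminals:
  E -> aA : first terminal = 'a'
  E -> eS : first terminal = 'e'
FIRST(E) = {a, e}
Count: 2

2


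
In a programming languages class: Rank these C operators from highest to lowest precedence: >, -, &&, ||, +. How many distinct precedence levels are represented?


Looking up precedence for each operator:
  > -> precedence 4
  - -> precedence 5
  && -> precedence 2
  || -> precedence 1
  + -> precedence 5
Sorted highest to lowest: -, +, >, &&, ||
Distinct precedence values: [5, 4, 2, 1]
Number of distinct levels: 4

4


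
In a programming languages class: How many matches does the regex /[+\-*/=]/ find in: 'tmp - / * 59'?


Pattern: /[+\-*/=]/ (operators)
Input: 'tmp - / * 59'
Scanning for matches:
  Match 1: '-'
  Match 2: '/'
  Match 3: '*'
Total matches: 3

3


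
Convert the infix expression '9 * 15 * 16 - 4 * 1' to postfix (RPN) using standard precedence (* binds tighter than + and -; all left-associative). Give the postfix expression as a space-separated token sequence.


Applying the shunting-yard algorithm:
  Operand 9 -> output
  Push '*' onto operator stack -> op-stack: [*]
  Operand 15 -> output
  See '*' (prec 2); top '*' (prec 2) >= it -> pop '*' to output
  Push '*' onto operator stack -> op-stack: [*]
  Operand 16 -> output
  See '-' (prec 1); top '*' (prec 2) >= it -> pop '*' to output
  Push '-' onto operator stack -> op-stack: [-]
  Operand 4 -> output
  Push '*' onto operator stack -> op-stack: [-, *]
  Operand 1 -> output
  End of input: pop '*' to output
  End of input: pop '-' to output
Postfix result: 9 15 * 16 * 4 1 * -

9 15 * 16 * 4 1 * -


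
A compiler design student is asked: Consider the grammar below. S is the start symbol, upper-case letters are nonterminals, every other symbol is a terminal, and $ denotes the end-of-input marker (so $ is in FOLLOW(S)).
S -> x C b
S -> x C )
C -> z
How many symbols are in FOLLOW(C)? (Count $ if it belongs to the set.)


S is the start symbol and does not occur in any rule body, so FOLLOW(S) = {$}.
Examining every occurrence of C in a rule body:
  S -> x C b : C is followed by terminal 'b' -> add 'b'
  S -> x C ) : C is followed by terminal ')' -> add ')'
  C -> z : C does not occur in the body -> contributes nothing
FOLLOW(C) = {), b}
Count: 2

2


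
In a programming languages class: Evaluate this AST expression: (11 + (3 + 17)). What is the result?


Expression: (11 + (3 + 17))
Evaluating step by step:
  3 + 17 = 20
  11 + 20 = 31
Result: 31

31


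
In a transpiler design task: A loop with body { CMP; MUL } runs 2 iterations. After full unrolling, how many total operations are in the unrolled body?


Loop body operations: CMP, MUL (2 ops per iteration)
Unrolling 2 iterations:
  Iteration 1: CMP, MUL (2 ops)
  Iteration 2: CMP, MUL (2 ops)
Total: 2 iterations * 2 ops/iter = 4 operations

4


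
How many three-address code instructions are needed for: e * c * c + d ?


Expression: e * c * c + d
Generating three-address code (respecting * over +/- precedence):
  Instruction 1: t1 = e * c
  Instruction 2: t2 = t1 * c
  Instruction 3: t3 = t2 + d
Total instructions: 3

3


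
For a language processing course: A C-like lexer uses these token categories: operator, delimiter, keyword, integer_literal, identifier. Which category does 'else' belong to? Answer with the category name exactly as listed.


Token: 'else'
Checking categories:
  identifier: no
  integer_literal: no
  operator: no
  keyword: YES
  delimiter: no
Category: keyword

keyword


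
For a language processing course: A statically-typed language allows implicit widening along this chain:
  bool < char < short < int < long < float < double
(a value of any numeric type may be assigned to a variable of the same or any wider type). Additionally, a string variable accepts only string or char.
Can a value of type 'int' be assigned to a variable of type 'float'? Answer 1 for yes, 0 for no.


Target variable type: float
Source value type: int
Numeric ranks: int=3, float=5
Widening allowed iff rank(source) <= rank(target): 3 <= 5? Yes
Result: 1

1


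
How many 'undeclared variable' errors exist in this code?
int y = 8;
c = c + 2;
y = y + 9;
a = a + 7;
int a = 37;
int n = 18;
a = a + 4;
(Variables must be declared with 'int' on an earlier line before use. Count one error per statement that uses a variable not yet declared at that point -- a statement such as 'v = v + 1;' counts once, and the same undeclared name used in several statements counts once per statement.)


Scanning code line by line:
  Line 1: declare 'y' -> declared = ['y']
  Line 2: use 'c' -> ERROR (undeclared)
  Line 3: use 'y' -> OK (declared)
  Line 4: use 'a' -> ERROR (undeclared)
  Line 5: declare 'a' -> declared = ['a', 'y']
  Line 6: declare 'n' -> declared = ['a', 'n', 'y']
  Line 7: use 'a' -> OK (declared)
Total undeclared variable errors: 2

2


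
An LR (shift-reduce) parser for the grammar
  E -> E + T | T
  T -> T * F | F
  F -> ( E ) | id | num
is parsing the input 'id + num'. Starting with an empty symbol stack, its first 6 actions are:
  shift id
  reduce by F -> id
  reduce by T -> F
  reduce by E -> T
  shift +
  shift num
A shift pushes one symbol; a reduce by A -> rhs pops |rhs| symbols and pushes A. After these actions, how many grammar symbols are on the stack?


Tracking the symbol stack through each action:
  Action 1: shift 'id' : push -> stack = [id] (size 1)
  Action 2: reduce by F -> id : pop 1, push F -> stack = [F] (size 1)
  Action 3: reduce by T -> F : pop 1, push T -> stack = [T] (size 1)
  Action 4: reduce by E -> T : pop 1, push E -> stack = [E] (size 1)
  Action 5: shift '+' : push -> stack = [E, +] (size 2)
  Action 6: shift 'num' : push -> stack = [E, +, num] (size 3)
Final stack size: 3

3


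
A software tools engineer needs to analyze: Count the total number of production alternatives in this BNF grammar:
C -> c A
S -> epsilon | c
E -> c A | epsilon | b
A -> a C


Counting alternatives per rule:
  C: 1 alternative(s)
  S: 2 alternative(s)
  E: 3 alternative(s)
  A: 1 alternative(s)
Sum: 1 + 2 + 3 + 1 = 7

7


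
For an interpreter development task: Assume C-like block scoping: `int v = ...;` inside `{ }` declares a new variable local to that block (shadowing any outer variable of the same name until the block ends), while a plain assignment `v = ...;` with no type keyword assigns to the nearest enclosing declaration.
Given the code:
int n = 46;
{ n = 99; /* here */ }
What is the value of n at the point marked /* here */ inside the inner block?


Analyzing scoping rules:
Outer scope: declares n = 46
Inner block: 'n = 99;' has no type keyword, so it is an assignment to the outer n (no shadowing)
Inside the block, after the assignment -> 99
Result: 99

99


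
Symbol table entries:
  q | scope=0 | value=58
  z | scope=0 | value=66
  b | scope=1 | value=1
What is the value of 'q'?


Searching symbol table for 'q':
  q | scope=0 | value=58 <- MATCH
  z | scope=0 | value=66
  b | scope=1 | value=1
Found 'q' at scope 0 with value 58

58


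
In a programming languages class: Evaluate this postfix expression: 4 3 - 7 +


Processing tokens left to right:
Push 4, Push 3
Pop 4 and 3, compute 4 - 3 = 1, push 1
Push 7
Pop 1 and 7, compute 1 + 7 = 8, push 8
Stack result: 8

8


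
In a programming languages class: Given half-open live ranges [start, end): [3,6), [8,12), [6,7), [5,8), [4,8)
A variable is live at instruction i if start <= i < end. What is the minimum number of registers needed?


Live ranges:
  Var0: [3, 6)
  Var1: [8, 12)
  Var2: [6, 7)
  Var3: [5, 8)
  Var4: [4, 8)
Sweep-line events (position, delta, active):
  pos=3 start -> active=1
  pos=4 start -> active=2
  pos=5 start -> active=3
  pos=6 end -> active=2
  pos=6 start -> active=3
  pos=7 end -> active=2
  pos=8 end -> active=1
  pos=8 end -> active=0
  pos=8 start -> active=1
  pos=12 end -> active=0
Maximum simultaneous active: 3
Minimum registers needed: 3

3


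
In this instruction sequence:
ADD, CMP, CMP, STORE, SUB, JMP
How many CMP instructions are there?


Scanning instruction sequence for CMP:
  Position 1: ADD
  Position 2: CMP <- MATCH
  Position 3: CMP <- MATCH
  Position 4: STORE
  Position 5: SUB
  Position 6: JMP
Matches at positions: [2, 3]
Total CMP count: 2

2


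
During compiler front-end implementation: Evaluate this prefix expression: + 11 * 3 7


Parsing prefix expression: + 11 * 3 7
Step 1: Innermost operation '* 3 7'
  3 * 7 = 21
Step 2: Outer operation '+ 11 [21]'
  11 + 21 = 32

32


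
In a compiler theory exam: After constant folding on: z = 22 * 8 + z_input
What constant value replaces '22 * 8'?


Identifying constant sub-expression:
  Original: z = 22 * 8 + z_input
  22 and 8 are both compile-time constants
  Evaluating: 22 * 8 = 176
  After folding: z = 176 + z_input

176


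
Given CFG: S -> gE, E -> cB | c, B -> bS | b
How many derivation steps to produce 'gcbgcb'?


Grammar: S -> gE, E -> cB | c, B -> bS | b
Deriving 'gcbgcb':
Step 1: S -> gE => gE
Step 2: E -> cB => gcB
Step 3: B -> bS => gcbS
Step 4: S -> gE => gcbgE
Step 5: E -> cB => gcbgcB
Step 6: B -> b => gcbgcb
Total derivation steps: 6

6


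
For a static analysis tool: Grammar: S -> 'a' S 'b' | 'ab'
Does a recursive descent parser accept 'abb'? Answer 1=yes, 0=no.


Grammar accepts strings of the form a^n b^n (n >= 1)
Word: 'abb'
Counting: 1 a's and 2 b's
Check: 1 == 2? No
Mismatch: a-count != b-count
Rejected

0


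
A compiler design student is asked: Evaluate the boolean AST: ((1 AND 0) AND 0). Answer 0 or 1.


Step 1: Evaluate inner node
  1 AND 0 = 0
Step 2: Evaluate root node
  0 AND 0 = 0

0


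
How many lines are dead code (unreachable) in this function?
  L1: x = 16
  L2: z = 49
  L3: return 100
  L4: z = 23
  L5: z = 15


Analyzing control flow:
  L1: reachable (before return)
  L2: reachable (before return)
  L3: reachable (return statement)
  L4: DEAD (after return at L3)
  L5: DEAD (after return at L3)
Return at L3, total lines = 5
Dead lines: L4 through L5
Count: 2

2


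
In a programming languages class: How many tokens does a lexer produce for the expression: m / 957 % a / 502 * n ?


Scanning 'm / 957 % a / 502 * n'
Token 1: 'm' -> identifier
Token 2: '/' -> operator
Token 3: '957' -> integer_literal
Token 4: '%' -> operator
Token 5: 'a' -> identifier
Token 6: '/' -> operator
Token 7: '502' -> integer_literal
Token 8: '*' -> operator
Token 9: 'n' -> identifier
Total tokens: 9

9


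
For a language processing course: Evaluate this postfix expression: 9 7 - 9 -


Processing tokens left to right:
Push 9, Push 7
Pop 9 and 7, compute 9 - 7 = 2, push 2
Push 9
Pop 2 and 9, compute 2 - 9 = -7, push -7
Stack result: -7

-7


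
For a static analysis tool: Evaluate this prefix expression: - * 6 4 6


Parsing prefix expression: - * 6 4 6
Step 1: Innermost operation '* 6 4'
  6 * 4 = 24
Step 2: Outer operation '- [24] 6'
  24 - 6 = 18

18


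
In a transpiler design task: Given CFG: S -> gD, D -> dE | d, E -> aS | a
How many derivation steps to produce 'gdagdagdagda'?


Grammar: S -> gD, D -> dE | d, E -> aS | a
Deriving 'gdagdagdagda':
Step 1: S -> gD => gD
Step 2: D -> dE => gdE
Step 3: E -> aS => gdaS
Step 4: S -> gD => gdagD
Step 5: D -> dE => gdagdE
Step 6: E -> aS => gdagdaS
Step 7: S -> gD => gdagdagD
Step 8: D -> dE => gdagdagdE
Step 9: E -> aS => gdagdagdaS
Step 10: S -> gD => gdagdagdagD
Step 11: D -> dE => gdagdagdagdE
Step 12: E -> a => gdagdagdagda
Total derivation steps: 12

12


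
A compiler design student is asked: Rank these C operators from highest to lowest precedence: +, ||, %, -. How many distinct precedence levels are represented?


Looking up precedence for each operator:
  + -> precedence 5
  || -> precedence 1
  % -> precedence 6
  - -> precedence 5
Sorted highest to lowest: %, +, -, ||
Distinct precedence values: [6, 5, 1]
Number of distinct levels: 3

3


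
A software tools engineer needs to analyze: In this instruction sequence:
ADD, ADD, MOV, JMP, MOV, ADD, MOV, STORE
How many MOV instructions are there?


Scanning instruction sequence for MOV:
  Position 1: ADD
  Position 2: ADD
  Position 3: MOV <- MATCH
  Position 4: JMP
  Position 5: MOV <- MATCH
  Position 6: ADD
  Position 7: MOV <- MATCH
  Position 8: STORE
Matches at positions: [3, 5, 7]
Total MOV count: 3

3


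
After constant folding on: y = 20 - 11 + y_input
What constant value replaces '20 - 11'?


Identifying constant sub-expression:
  Original: y = 20 - 11 + y_input
  20 and 11 are both compile-time constants
  Evaluating: 20 - 11 = 9
  After folding: y = 9 + y_input

9


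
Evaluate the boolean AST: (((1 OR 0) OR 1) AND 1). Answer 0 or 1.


Step 1: Evaluate inner node
  1 OR 0 = 1
Step 2: Evaluate next node
  1 OR 1 = 1
Step 3: Evaluate root node
  1 AND 1 = 1

1


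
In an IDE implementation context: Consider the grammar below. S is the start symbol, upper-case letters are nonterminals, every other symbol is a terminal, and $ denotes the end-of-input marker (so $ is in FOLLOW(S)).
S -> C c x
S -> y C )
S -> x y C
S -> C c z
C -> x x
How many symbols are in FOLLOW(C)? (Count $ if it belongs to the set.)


S is the start symbol and does not occur in any rule body, so FOLLOW(S) = {$}.
Examining every occurrence of C in a rule body:
  S -> C c x : C is followed by terminal 'c' -> add 'c'
  S -> y C ) : C is followed by terminal ')' -> add ')'
  S -> x y C : C is at the right end -> add FOLLOW(S) = {$}
  S -> C c z : C is followed by terminal 'c' -> add 'c' (already in the set)
  C -> x x : C does not occur in the body -> contributes nothing
FOLLOW(C) = {), c, $}
Count: 3

3


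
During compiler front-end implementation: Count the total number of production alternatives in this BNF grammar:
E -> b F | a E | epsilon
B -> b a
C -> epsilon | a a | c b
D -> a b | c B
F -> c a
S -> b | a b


Counting alternatives per rule:
  E: 3 alternative(s)
  B: 1 alternative(s)
  C: 3 alternative(s)
  D: 2 alternative(s)
  F: 1 alternative(s)
  S: 2 alternative(s)
Sum: 3 + 1 + 3 + 2 + 1 + 2 = 12

12


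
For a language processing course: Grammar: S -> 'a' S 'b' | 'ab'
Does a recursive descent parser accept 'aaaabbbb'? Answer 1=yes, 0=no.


Grammar accepts strings of the form a^n b^n (n >= 1)
Word: 'aaaabbbb'
Counting: 4 a's and 4 b's
Check: 4 == 4? Yes
Derivation (S -> aSb applied 3 time(s), then S -> ab): S => aSb => aaSbb => aaaSbbb => aaaabbbb
Accepted

1


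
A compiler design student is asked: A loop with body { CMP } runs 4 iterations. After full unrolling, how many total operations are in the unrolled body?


Loop body operations: CMP (1 op per iteration)
Unrolling 4 iterations:
  Iteration 1: CMP (1 ops)
  Iteration 2: CMP (1 ops)
  Iteration 3: CMP (1 ops)
  Iteration 4: CMP (1 ops)
Total: 4 iterations * 1 ops/iter = 4 operations

4


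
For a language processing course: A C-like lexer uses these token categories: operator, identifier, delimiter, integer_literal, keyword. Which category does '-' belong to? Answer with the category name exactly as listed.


Token: '-'
Checking categories:
  identifier: no
  integer_literal: no
  operator: YES
  keyword: no
  delimiter: no
Category: operator

operator


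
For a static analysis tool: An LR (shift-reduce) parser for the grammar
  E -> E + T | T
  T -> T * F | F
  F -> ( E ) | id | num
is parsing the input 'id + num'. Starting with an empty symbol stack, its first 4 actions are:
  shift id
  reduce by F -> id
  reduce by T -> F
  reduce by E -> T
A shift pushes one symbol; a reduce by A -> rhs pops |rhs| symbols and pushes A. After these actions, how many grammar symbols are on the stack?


Tracking the symbol stack through each action:
  Action 1: shift 'id' : push -> stack = [id] (size 1)
  Action 2: reduce by F -> id : pop 1, push F -> stack = [F] (size 1)
  Action 3: reduce by T -> F : pop 1, push T -> stack = [T] (size 1)
  Action 4: reduce by E -> T : pop 1, push E -> stack = [E] (size 1)
Final stack size: 1

1


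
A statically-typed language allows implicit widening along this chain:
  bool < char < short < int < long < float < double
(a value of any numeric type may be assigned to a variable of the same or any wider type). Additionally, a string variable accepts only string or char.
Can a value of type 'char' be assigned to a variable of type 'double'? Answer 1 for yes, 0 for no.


Target variable type: double
Source value type: char
Numeric ranks: char=1, double=6
Widening allowed iff rank(source) <= rank(target): 1 <= 6? Yes
Result: 1

1


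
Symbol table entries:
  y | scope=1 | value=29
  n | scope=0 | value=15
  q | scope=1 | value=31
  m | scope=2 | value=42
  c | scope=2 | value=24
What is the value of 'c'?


Searching symbol table for 'c':
  y | scope=1 | value=29
  n | scope=0 | value=15
  q | scope=1 | value=31
  m | scope=2 | value=42
  c | scope=2 | value=24 <- MATCH
Found 'c' at scope 2 with value 24

24


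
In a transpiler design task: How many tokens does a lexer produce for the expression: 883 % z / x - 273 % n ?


Scanning '883 % z / x - 273 % n'
Token 1: '883' -> integer_literal
Token 2: '%' -> operator
Token 3: 'z' -> identifier
Token 4: '/' -> operator
Token 5: 'x' -> identifier
Token 6: '-' -> operator
Token 7: '273' -> integer_literal
Token 8: '%' -> operator
Token 9: 'n' -> identifier
Total tokens: 9

9


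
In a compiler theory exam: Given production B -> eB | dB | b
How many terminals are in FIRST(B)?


Production: B -> eB | dB | b
Examining each alternative for leading terminals:
  B -> eB : first terminal = 'e'
  B -> dB : first terminal = 'd'
  B -> b : first terminal = 'b'
FIRST(B) = {b, d, e}
Count: 3

3


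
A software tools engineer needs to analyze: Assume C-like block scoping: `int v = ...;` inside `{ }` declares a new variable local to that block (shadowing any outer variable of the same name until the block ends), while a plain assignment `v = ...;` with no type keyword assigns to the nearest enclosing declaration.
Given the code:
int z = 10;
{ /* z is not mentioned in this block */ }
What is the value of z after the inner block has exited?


Analyzing scoping rules:
Outer scope: declares z = 10
Inner block: z is neither redeclared nor assigned -> unchanged
After the block -> 10
Result: 10

10


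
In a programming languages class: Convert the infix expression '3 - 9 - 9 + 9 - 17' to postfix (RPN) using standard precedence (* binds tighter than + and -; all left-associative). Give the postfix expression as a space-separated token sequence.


Applying the shunting-yard algorithm:
  Operand 3 -> output
  Push '-' onto operator stack -> op-stack: [-]
  Operand 9 -> output
  See '-' (prec 1); top '-' (prec 1) >= it -> pop '-' to output
  Push '-' onto operator stack -> op-stack: [-]
  Operand 9 -> output
  See '+' (prec 1); top '-' (prec 1) >= it -> pop '-' to output
  Push '+' onto operator stack -> op-stack: [+]
  Operand 9 -> output
  See '-' (prec 1); top '+' (prec 1) >= it -> pop '+' to output
  Push '-' onto operator stack -> op-stack: [-]
  Operand 17 -> output
  End of input: pop '-' to output
Postfix result: 3 9 - 9 - 9 + 17 -

3 9 - 9 - 9 + 17 -


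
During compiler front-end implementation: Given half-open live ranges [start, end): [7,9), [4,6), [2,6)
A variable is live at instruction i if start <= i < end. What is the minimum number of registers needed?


Live ranges:
  Var0: [7, 9)
  Var1: [4, 6)
  Var2: [2, 6)
Sweep-line events (position, delta, active):
  pos=2 start -> active=1
  pos=4 start -> active=2
  pos=6 end -> active=1
  pos=6 end -> active=0
  pos=7 start -> active=1
  pos=9 end -> active=0
Maximum simultaneous active: 2
Minimum registers needed: 2

2


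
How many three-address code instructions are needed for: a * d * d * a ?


Expression: a * d * d * a
Generating three-address code (respecting * over +/- precedence):
  Instruction 1: t1 = a * d
  Instruction 2: t2 = t1 * d
  Instruction 3: t3 = t2 * a
Total instructions: 3

3


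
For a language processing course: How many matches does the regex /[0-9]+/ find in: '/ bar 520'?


Pattern: /[0-9]+/ (int literals)
Input: '/ bar 520'
Scanning for matches:
  Match 1: '520'
Total matches: 1

1


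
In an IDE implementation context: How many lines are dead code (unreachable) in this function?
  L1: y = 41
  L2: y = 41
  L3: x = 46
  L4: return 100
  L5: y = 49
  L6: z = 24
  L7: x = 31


Analyzing control flow:
  L1: reachable (before return)
  L2: reachable (before return)
  L3: reachable (before return)
  L4: reachable (return statement)
  L5: DEAD (after return at L4)
  L6: DEAD (after return at L4)
  L7: DEAD (after return at L4)
Return at L4, total lines = 7
Dead lines: L5 through L7
Count: 3

3


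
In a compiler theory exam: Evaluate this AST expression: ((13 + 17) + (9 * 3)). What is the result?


Expression: ((13 + 17) + (9 * 3))
Evaluating step by step:
  13 + 17 = 30
  9 * 3 = 27
  30 + 27 = 57
Result: 57

57


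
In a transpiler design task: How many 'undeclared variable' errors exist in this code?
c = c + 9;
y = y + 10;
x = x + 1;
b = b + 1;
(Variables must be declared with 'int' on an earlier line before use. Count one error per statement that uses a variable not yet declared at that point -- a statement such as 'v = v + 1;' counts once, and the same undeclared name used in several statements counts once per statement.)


Scanning code line by line:
  Line 1: use 'c' -> ERROR (undeclared)
  Line 2: use 'y' -> ERROR (undeclared)
  Line 3: use 'x' -> ERROR (undeclared)
  Line 4: use 'b' -> ERROR (undeclared)
Total undeclared variable errors: 4

4


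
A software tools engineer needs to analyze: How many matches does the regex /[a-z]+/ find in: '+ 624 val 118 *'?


Pattern: /[a-z]+/ (identifiers)
Input: '+ 624 val 118 *'
Scanning for matches:
  Match 1: 'val'
Total matches: 1

1


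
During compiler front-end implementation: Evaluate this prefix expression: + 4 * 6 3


Parsing prefix expression: + 4 * 6 3
Step 1: Innermost operation '* 6 3'
  6 * 3 = 18
Step 2: Outer operation '+ 4 [18]'
  4 + 18 = 22

22


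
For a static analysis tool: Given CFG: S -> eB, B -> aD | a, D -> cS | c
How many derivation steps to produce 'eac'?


Grammar: S -> eB, B -> aD | a, D -> cS | c
Deriving 'eac':
Step 1: S -> eB => eB
Step 2: B -> aD => eaD
Step 3: D -> c => eac
Total derivation steps: 3

3


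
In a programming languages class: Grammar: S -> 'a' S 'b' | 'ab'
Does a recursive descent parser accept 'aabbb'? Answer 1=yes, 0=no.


Grammar accepts strings of the form a^n b^n (n >= 1)
Word: 'aabbb'
Counting: 2 a's and 3 b's
Check: 2 == 3? No
Mismatch: a-count != b-count
Rejected

0


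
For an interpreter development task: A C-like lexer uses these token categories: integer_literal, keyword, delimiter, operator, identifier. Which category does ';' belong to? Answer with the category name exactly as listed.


Token: ';'
Checking categories:
  identifier: no
  integer_literal: no
  operator: no
  keyword: no
  delimiter: YES
Category: delimiter

delimiter


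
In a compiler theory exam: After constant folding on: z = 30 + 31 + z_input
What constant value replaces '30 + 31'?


Identifying constant sub-expression:
  Original: z = 30 + 31 + z_input
  30 and 31 are both compile-time constants
  Evaluating: 30 + 31 = 61
  After folding: z = 61 + z_input

61


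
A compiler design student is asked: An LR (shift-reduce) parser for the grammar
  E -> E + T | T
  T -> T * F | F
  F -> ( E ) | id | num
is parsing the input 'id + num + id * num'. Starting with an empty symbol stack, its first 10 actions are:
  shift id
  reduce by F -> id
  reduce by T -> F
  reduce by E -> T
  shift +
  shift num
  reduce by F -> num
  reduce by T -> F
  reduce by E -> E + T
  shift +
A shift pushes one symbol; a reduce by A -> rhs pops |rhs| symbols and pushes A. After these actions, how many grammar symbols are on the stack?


Tracking the symbol stack through each action:
  Action 1: shift 'id' : push -> stack = [id] (size 1)
  Action 2: reduce by F -> id : pop 1, push F -> stack = [F] (size 1)
  Action 3: reduce by T -> F : pop 1, push T -> stack = [T] (size 1)
  Action 4: reduce by E -> T : pop 1, push E -> stack = [E] (size 1)
  Action 5: shift '+' : push -> stack = [E, +] (size 2)
  Action 6: shift 'num' : push -> stack = [E, +, num] (size 3)
  Action 7: reduce by F -> num : pop 1, push F -> stack = [E, +, F] (size 3)
  Action 8: reduce by T -> F : pop 1, push T -> stack = [E, +, T] (size 3)
  Action 9: reduce by E -> E + T : pop 3, push E -> stack = [E] (size 1)
  Action 10: shift '+' : push -> stack = [E, +] (size 2)
Final stack size: 2

2


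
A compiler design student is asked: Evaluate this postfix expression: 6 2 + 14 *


Processing tokens left to right:
Push 6, Push 2
Pop 6 and 2, compute 6 + 2 = 8, push 8
Push 14
Pop 8 and 14, compute 8 * 14 = 112, push 112
Stack result: 112

112


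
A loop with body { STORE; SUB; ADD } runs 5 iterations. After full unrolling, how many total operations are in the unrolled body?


Loop body operations: STORE, SUB, ADD (3 ops per iteration)
Unrolling 5 iterations:
  Iteration 1: STORE, SUB, ADD (3 ops)
  Iteration 2: STORE, SUB, ADD (3 ops)
  Iteration 3: STORE, SUB, ADD (3 ops)
  Iteration 4: STORE, SUB, ADD (3 ops)
  Iteration 5: STORE, SUB, ADD (3 ops)
Total: 5 iterations * 3 ops/iter = 15 operations

15


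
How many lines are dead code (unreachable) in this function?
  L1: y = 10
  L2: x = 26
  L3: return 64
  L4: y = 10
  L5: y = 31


Analyzing control flow:
  L1: reachable (before return)
  L2: reachable (before return)
  L3: reachable (return statement)
  L4: DEAD (after return at L3)
  L5: DEAD (after return at L3)
Return at L3, total lines = 5
Dead lines: L4 through L5
Count: 2

2


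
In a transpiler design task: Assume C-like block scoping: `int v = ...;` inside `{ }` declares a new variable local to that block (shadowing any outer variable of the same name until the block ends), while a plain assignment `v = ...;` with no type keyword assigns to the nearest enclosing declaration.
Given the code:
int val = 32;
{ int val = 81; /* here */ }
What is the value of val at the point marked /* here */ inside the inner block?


Analyzing scoping rules:
Outer scope: declares val = 32
Inner block: 'int val = 81;' declares a NEW val that shadows the outer one
Inside the block the inner declaration is in scope -> 81
Result: 81

81


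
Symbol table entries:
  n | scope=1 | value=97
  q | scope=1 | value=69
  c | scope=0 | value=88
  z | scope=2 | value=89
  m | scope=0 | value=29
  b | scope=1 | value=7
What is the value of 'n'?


Searching symbol table for 'n':
  n | scope=1 | value=97 <- MATCH
  q | scope=1 | value=69
  c | scope=0 | value=88
  z | scope=2 | value=89
  m | scope=0 | value=29
  b | scope=1 | value=7
Found 'n' at scope 1 with value 97

97


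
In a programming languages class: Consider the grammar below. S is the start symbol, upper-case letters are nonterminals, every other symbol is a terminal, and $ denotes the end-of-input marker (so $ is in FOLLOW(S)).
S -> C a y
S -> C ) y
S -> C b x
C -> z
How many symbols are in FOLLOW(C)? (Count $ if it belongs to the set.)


S is the start symbol and does not occur in any rule body, so FOLLOW(S) = {$}.
Examining every occurrence of C in a rule body:
  S -> C a y : C is followed by terminal 'a' -> add 'a'
  S -> C ) y : C is followed by terminal ')' -> add ')'
  S -> C b x : C is followed by terminal 'b' -> add 'b'
  C -> z : C does not occur in the body -> contributes nothing
FOLLOW(C) = {), a, b}
Count: 3

3


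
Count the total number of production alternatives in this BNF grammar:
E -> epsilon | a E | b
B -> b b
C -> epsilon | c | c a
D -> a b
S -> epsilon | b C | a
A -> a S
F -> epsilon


Counting alternatives per rule:
  E: 3 alternative(s)
  B: 1 alternative(s)
  C: 3 alternative(s)
  D: 1 alternative(s)
  S: 3 alternative(s)
  A: 1 alternative(s)
  F: 1 alternative(s)
Sum: 3 + 1 + 3 + 1 + 3 + 1 + 1 = 13

13


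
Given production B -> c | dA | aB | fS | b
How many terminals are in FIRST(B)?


Production: B -> c | dA | aB | fS | b
Examining each alternative for leading terminals:
  B -> c : first terminal = 'c'
  B -> dA : first terminal = 'd'
  B -> aB : first terminal = 'a'
  B -> fS : first terminal = 'f'
  B -> b : first terminal = 'b'
FIRST(B) = {a, b, c, d, f}
Count: 5

5
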